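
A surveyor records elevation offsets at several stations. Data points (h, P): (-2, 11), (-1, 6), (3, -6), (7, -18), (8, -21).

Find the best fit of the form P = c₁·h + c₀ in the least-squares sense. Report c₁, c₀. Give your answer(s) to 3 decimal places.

c₁ = -3.122, c₀ = 3.766

Compute the Gram sums: Σh·h = 127, Σh = 15, Σ1 = 5.
And Σh·P = -340, ΣP = -28.
So AᵀA·[c₁, c₀]ᵀ = AᵀP: [[127, 15]; [15, 5]]·[c₁, c₀]ᵀ = [-340, -28]ᵀ.
Δ = 127·5 − 15² = 410.
c₁ = ((-340)·5 − 15·(-28))/410 = -128/41; c₀ = (127·(-28) − 15·(-340))/410 = 772/205.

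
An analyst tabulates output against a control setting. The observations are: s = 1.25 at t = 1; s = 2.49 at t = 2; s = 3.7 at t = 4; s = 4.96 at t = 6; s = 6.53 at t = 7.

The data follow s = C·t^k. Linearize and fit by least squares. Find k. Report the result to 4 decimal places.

Let Y = ln s. Fitting Y = k·ln t + ln C by least squares:
Over the data: Σln t = 5.8171, Σ(ln t)² = 9.3992, Σln s = 5.9216, Σln t·ln s = 8.9667.
Normal system: [[9.3992, 5.8171]; [5.8171, 5]]·[k, ln C]ᵀ = [8.9667, 5.9216]ᵀ.
Slope k = (n·Σln t·ln s − Σln t·Σln s)/(n·Σ(ln t)² − (Σln t)²) = (5·8.9667 − 5.8171·5.9216)/13.1574 = 0.78946; ln C = (Σln s − k·Σln t)/n = 0.26584.

k = 0.7895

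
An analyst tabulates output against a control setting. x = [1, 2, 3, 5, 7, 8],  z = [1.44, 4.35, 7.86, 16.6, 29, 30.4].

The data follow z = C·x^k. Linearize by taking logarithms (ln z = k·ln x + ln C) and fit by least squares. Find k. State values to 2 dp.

k = 1.49

With ln zᵢ as the transformed response and ln xᵢ as the regressor:
AᵀA = [[12.3883, 7.4265]; [7.4265, 6]], rhs = [21.4583, 13.4877]ᵀ  (here Σln x = 7.4265, Σ(ln x)² = 12.3883, Σln z = 13.4877, Σln x·ln z = 21.4583).
Δ = 12.3883·6 − (7.4265)² = 19.1764; k = (21.4583·6 − 7.4265·13.4877)/19.1764 = 1.49050, ln C = (12.3883·13.4877 − 7.4265·21.4583)/19.1764 = 0.40308.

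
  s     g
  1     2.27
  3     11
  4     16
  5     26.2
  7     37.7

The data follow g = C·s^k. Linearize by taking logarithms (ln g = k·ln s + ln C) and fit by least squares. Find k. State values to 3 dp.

Taking logs, ln g = k·ln s + ln C, so regress ln g on ln s.
XᵀX = [[9.5056, 6.0403]; [6.0403, 5]], rhs = [18.7970, 12.8857]ᵀ  (here Σln s = 6.0403, Σ(ln s)² = 9.5056, Σln g = 12.8857, Σln s·ln g = 18.7970).
Solving (det = 11.0434): k = 1.46261, ln C = 0.81022.

k = 1.463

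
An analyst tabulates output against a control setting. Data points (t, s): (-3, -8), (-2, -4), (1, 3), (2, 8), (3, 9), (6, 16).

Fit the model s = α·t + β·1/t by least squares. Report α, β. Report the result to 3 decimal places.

α = 2.700, β = 0.646

Setting ∂/∂α … = 0 gives: 63·α + 6·β = 174;  6·α + (7/4)·β = 52/3.
Determinant 63·(7/4) − 6² = 297/4.
α = (174·(7/4) − 6·(52/3))/(297/4) = 802/297; β = (63·(52/3) − 6·174)/(297/4) = 64/99.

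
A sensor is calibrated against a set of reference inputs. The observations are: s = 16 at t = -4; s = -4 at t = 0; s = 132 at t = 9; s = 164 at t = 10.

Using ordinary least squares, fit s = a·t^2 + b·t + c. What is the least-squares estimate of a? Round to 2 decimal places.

a = 1.56

Forming MᵀM = [[16817, 1665, 197]; [1665, 197, 15]; [197, 15, 4]] and Mᵀs = [27348, 2764, 308]ᵀ gives MᵀM·[a, b, c]ᵀ = Mᵀs.
Solving the 3×3 system (Gaussian elimination) gives a = 111929/71731, b = 83417/71731, c = -302030/71731.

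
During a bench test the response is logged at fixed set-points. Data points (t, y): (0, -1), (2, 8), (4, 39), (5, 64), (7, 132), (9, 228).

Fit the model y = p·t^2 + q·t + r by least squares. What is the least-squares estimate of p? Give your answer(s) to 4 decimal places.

The normal system MᵀM·[p, q, r]ᵀ = Mᵀy is [[9859, 1269, 175]; [1269, 175, 27]; [175, 27, 6]]·[p, q, r]ᵀ = [27192, 3468, 470]ᵀ.
Row-reducing yields p = 245/79, q = -22161/8453, r = -2728/8453.

p = 3.1013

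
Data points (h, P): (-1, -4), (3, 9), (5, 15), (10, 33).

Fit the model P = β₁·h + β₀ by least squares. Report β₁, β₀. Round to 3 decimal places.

β₁ = 3.359, β₀ = -1.024

Entries of XᵀX: Σh·h = 135, Σh = 17, Σ1 = 4.
Moment sums: Σh·P = 436, ΣP = 53.
XᵀX·[β₁, β₀]ᵀ = XᵀP becomes [[135, 17]; [17, 4]]·[β₁, β₀]ᵀ = [436, 53]ᵀ.
det = 135·4 − 17² = 251.
β₁ = (436·4 − 17·53)/251 = 843/251; β₀ = (135·53 − 17·436)/251 = -257/251.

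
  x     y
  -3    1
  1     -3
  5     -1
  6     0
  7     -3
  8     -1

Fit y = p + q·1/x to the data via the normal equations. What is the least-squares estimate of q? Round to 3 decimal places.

q = -2.754

Compute the Gram sums: Σ1 = 6, Σ1/x = 1093/840, Σ1/x·1/x = 857249/705600.
And Σy = -7, Σ1/x·y = -3433/840.
MᵀM·[p, q]ᵀ = Mᵀy becomes [[6, 1093/840]; [1093/840, 857249/705600]]·[p, q]ᵀ = [-7, -3433/840]ᵀ.
Eliminating q: (857249/705600)·(row 1) − (1093/840)·(row 2) gives (789769/141120)·p = (857249/705600)·(-7) − (1093/840)·(-3433/840) = -1124237/352800, so p = -2248474/3948845.
Then q = ((-3433/840) − (1093/840)·(-2248474/3948845))/(857249/705600) = -2175096/789769.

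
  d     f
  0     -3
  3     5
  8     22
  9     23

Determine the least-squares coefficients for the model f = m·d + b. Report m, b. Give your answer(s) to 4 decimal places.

Setting ∂/∂m … = 0 gives: 154·m + 20·b = 398;  20·m + 4·b = 47.
(Σd·d = 154, Σd = 20, Σ1 = 4, Σd·f = 398, Σf = 47.)
Eliminating b: 4·(row 1) − 20·(row 2) gives 216·m = 4·398 − 20·47 = 652, so m = 163/54.
Then b = (47 − 20·(163/54))/4 = -361/108.

m = 3.0185, b = -3.3426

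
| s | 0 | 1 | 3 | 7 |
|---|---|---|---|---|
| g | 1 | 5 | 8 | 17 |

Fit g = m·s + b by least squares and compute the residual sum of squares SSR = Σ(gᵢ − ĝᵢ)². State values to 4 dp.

SSR = 1.7913

Entries of XᵀX: Σs·s = 59, Σs = 11, Σ1 = 4.
And Σs·g = 148, Σg = 31.
Normal equations: [[59, 11]; [11, 4]]·[m, b]ᵀ = [148, 31]ᵀ.
det = 59·4 − 11² = 115.
m = (148·4 − 11·31)/115 = 251/115; b = (59·31 − 11·148)/115 = 201/115.
Residuals: -86/115, 123/115, -34/115, -3/115; SSR = 206/115.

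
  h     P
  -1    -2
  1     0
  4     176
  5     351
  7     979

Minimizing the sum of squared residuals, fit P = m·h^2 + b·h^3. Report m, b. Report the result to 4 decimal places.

Setting ∂/∂m … = 0 gives: 3284·m + 20956·b = 59560;  20956·m + 137372·b = 390938.
(Σh^2·h^2 = 3284, Σh^2·h^3 = 20956, Σh^3·h^3 = 137372, Σh^2·P = 59560, Σh^3·P = 390938.)
Determinant 3284·137372 − 20956² = 11975712.
m = (59560·137372 − 20956·390938)/11975712 = -442517/498988; b = (3284·390938 − 20956·59560)/11975712 = 1487543/498988.

m = -0.8868, b = 2.9811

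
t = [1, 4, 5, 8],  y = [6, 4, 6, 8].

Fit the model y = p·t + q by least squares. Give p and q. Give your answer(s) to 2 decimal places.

Forming XᵀX = [[106, 18]; [18, 4]] and Xᵀy = [116, 24]ᵀ gives XᵀX·[p, q]ᵀ = Xᵀy.
det = 106·4 − 18² = 100.
p = (116·4 − 18·24)/100 = 8/25; q = (106·24 − 18·116)/100 = 114/25.

p = 0.32, q = 4.56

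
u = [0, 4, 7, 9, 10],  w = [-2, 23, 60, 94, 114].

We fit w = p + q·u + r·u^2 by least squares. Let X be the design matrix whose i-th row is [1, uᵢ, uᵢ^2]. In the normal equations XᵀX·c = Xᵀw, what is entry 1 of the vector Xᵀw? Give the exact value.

289

Entry 1 ↔ basis 1, so (Xᵀw)_{1} = Σᵢ wᵢ = (1)·(-2) + (1)·(23) + (1)·(60) + (1)·(94) + (1)·(114) = 289.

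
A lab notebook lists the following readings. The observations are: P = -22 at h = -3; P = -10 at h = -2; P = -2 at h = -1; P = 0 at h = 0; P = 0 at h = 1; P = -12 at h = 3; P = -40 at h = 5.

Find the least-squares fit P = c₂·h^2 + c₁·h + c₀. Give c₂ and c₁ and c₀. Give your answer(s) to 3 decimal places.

From the data, Σh^2·h^2 = 805, Σh^2·h = 117, Σh^2 = 49, Σh·h = 49, Σh = 3, Σ1 = 7.
Moment sums: Σh^2·P = -1348, Σh·P = -148, ΣP = -86.
XᵀX·[c₂, c₁, c₀]ᵀ = XᵀP becomes [[805, 117, 49]; [117, 49, 3]; [49, 3, 7]]·[c₂, c₁, c₀]ᵀ = [-1348, -148, -86]ᵀ.
Row-reducing yields c₂ = -43619/22449, c₁ = 1689/1069, c₀ = 14330/22449.

c₂ = -1.943, c₁ = 1.580, c₀ = 0.638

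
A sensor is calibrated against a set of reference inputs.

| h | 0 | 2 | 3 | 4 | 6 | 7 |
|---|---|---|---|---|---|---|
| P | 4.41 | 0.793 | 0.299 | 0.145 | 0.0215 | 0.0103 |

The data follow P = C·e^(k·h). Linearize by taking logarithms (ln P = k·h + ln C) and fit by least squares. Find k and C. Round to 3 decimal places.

Let Y = ln P. Fitting Y = k·h + ln C by least squares:
Σh = 22.0000, Σ(h)² = 114.0000, Σln P = -10.3017, Σh·ln P = -66.8774.
Equations: 114.0000·k + 22.0000·ln C = -66.8774;  22.0000·k + 6·ln C = -10.3017.
Δ = 114.0000·6 − (22.0000)² = 200.0000; k = (-66.8774·6 − 22.0000·-10.3017)/200.0000 = -0.87313, ln C = (114.0000·-10.3017 − 22.0000·-66.8774)/200.0000 = 1.48454, so C = exp(1.48454) = 4.41294.

k = -0.873, C = 4.413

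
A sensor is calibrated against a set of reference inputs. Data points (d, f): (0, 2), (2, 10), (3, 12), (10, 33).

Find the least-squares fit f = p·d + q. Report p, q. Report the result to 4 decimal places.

p = 3.0352, q = 2.8678

MᵀM·[p, q]ᵀ = Mᵀf reads: 113·p + 15·q = 386;  15·p + 4·q = 57.
Δ = 113·4 − 15² = 227.
p = (386·4 − 15·57)/227 = 689/227; q = (113·57 − 15·386)/227 = 651/227.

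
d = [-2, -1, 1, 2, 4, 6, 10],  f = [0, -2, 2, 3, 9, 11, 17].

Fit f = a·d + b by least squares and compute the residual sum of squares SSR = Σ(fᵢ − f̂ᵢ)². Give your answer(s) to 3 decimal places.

Compute the Gram sums: Σd·d = 162, Σd = 20, Σ1 = 7.
Moment sums: Σd·f = 282, Σf = 40.
MᵀM·[a, b]ᵀ = Mᵀf becomes [[162, 20]; [20, 7]]·[a, b]ᵀ = [282, 40]ᵀ.
det = 162·7 − 20² = 734.
a = (282·7 − 20·40)/734 = 587/367; b = (162·40 − 20·282)/734 = 420/367.
Residuals: 754/367, -567/367, -273/367, -493/367, 535/367, 95/367, -51/367; SSR = 4102/367.

SSR = 11.177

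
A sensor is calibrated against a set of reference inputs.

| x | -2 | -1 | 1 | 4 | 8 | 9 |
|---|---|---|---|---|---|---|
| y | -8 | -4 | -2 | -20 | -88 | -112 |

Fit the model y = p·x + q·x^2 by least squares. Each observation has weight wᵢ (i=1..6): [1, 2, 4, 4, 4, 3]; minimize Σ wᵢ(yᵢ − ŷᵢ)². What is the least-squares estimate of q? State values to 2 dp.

q = -1.48

Sums needed: Σwᵢ·x·x = 573, Σwᵢ·x·x^2 = 4485, Σwᵢ·x^2·x^2 = 37113.
For AᵀWy: Σwᵢ·x·y = -6144, Σwᵢ·x^2·y = -51072.
Normal equations: [[573, 4485]; [4485, 37113]]·[p, q]ᵀ = [-6144, -51072]ᵀ.
Δ = 573·37113 − 4485² = 1150524.
p = ((-6144)·37113 − 4485·(-51072))/1150524 = 28768/31959; q = (573·(-51072) − 4485·(-6144))/1150524 = -47456/31959.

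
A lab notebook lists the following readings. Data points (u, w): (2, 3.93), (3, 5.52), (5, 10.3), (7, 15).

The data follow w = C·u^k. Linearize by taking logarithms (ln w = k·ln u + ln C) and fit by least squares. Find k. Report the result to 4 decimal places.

k = 1.0887

Taking logs, ln w = k·ln u + ln C, so regress ln w on ln u.
AᵀA = [[8.0643, 5.3471]; [5.3471, 4]], rhs = [11.8486, 8.1172]ᵀ  (here Σln u = 5.3471, Σ(ln u)² = 8.0643, Σln w = 8.1172, Σln u·ln w = 11.8486).
Slope k = (n·Σln u·ln w − Σln u·Σln w)/(n·Σ(ln u)² − (Σln u)²) = (4·11.8486 − 5.3471·8.1172)/3.6655 = 1.08873; ln C = (Σln w − k·Σln u)/n = 0.57392.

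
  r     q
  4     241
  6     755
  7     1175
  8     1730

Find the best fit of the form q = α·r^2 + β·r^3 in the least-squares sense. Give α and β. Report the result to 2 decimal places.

The normal equations are: 8049·α + 58375·β = 199331;  58375·α + 430545·β = 1467289.
Eliminating β: 430545·(row 1) − 58375·(row 2) gives 57816080·α = 430545·199331 − 58375·1467289 = 167970020, so α = 8398501/2890804.
Then β = (1467289 − 58375·(8398501/2890804))/430545 = 43565509/14454020.

α = 2.91, β = 3.01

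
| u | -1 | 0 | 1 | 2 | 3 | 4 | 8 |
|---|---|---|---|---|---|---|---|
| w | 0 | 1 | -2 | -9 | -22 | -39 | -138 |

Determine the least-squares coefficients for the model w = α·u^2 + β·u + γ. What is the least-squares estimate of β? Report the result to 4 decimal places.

With design matrix A, AᵀA = [[4451, 611, 95]; [611, 95, 17]; [95, 17, 7]] and Aᵀw = [-9692, -1346, -209]ᵀ.
Row-reducing yields α = -57633/29414, β = -4645/2674, γ = 14016/14707.

β = -1.7371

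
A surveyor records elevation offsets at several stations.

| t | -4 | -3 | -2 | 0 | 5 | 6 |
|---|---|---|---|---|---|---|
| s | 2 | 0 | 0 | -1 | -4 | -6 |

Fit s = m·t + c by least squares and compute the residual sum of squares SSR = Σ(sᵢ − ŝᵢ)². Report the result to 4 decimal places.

Normal-equation sums: Σt·t = 90, Σt = 2, Σ1 = 6.
For Aᵀs: Σt·s = -64, Σs = -9.
AᵀA·[m, c]ᵀ = Aᵀs becomes [[90, 2]; [2, 6]]·[m, c]ᵀ = [-64, -9]ᵀ.
Determinant 90·6 − 2² = 536.
m = ((-64)·6 − 2·(-9))/536 = -183/268; c = (90·(-9) − 2·(-64))/536 = -341/268.
Residuals: 145/268, -52/67, -25/268, 73/268, 46/67, -169/268; SSR = 495/268.

SSR = 1.8470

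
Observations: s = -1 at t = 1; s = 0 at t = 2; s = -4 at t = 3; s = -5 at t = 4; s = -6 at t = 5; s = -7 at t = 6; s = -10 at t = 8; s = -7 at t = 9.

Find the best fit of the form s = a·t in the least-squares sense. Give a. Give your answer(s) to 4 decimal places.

a = -1.0508

From the data, Σt·t = 236.
Right-hand side: Σt·s = -248.
MᵀM·[a]ᵀ = Mᵀs becomes [[236]]·[a]ᵀ = [-248]ᵀ.
Hence a = -248 / 236 ≈ -1.05085.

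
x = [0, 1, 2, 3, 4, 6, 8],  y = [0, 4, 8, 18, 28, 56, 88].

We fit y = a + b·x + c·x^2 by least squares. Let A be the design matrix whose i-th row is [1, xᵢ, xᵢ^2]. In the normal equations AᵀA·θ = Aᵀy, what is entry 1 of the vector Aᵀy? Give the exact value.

Entry 1 ↔ basis 1, so (Aᵀy)_{1} = Σᵢ yᵢ = (1)·(0) + (1)·(4) + (1)·(8) + (1)·(18) + (1)·(28) + (1)·(56) + (1)·(88) = 202.

202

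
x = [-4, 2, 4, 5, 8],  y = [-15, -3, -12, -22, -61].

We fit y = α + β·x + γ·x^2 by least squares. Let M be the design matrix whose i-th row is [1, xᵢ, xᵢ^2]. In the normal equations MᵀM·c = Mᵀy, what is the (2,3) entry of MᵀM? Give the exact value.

645

Row 2 ↔ basis x, column 3 ↔ basis x^2, so (MᵀM)_{2,3} = Σᵢ (x)·(x^2) = (-4)·(16) + (2)·(4) + (4)·(16) + (5)·(25) + (8)·(64) = 645.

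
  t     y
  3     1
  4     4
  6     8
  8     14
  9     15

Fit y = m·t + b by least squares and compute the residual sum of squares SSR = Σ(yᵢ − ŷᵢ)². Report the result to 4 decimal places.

The normal equations are: 206·m + 30·b = 314;  30·m + 5·b = 42.
(Σt·t = 206, Σt = 30, Σ1 = 5, Σt·y = 314, Σy = 42.)
Eliminating b: 5·(row 1) − 30·(row 2) gives 130·m = 5·314 − 30·42 = 310, so m = 31/13.
Then b = (42 − 30·(31/13))/5 = -384/65.
Residuals: -16/65, 24/65, -2/5, 54/65, -36/65; SSR = 88/65.

SSR = 1.3538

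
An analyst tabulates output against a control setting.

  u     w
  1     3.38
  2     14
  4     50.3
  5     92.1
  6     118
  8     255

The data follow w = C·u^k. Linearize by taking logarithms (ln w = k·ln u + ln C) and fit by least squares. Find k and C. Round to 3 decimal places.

k = 2.040, C = 3.314

Taking logs, ln w = k·ln u + ln C, so regress ln w on ln u.
AᵀA = [[12.5270, 7.5601]; [7.5601, 6]], rhs = [34.6107, 22.6098]ᵀ  (here Σln u = 7.5601, Σ(ln u)² = 12.5270, Σln w = 22.6098, Σln u·ln w = 34.6107).
Solving (det = 18.0074): k = 2.03986, ln C = 1.19804, so C = exp(1.19804) = 3.31361.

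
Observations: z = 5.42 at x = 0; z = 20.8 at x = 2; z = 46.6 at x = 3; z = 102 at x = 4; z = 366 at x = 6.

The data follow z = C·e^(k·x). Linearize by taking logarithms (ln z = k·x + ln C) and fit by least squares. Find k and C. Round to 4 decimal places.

Let Y = ln z. Fitting Y = k·x + ln C by least squares:
Σx = 15.0000, Σ(x)² = 65.0000, Σln z = 19.0943, Σx·ln z = 71.5104.
Equations: 65.0000·k + 15.0000·ln C = 71.5104;  15.0000·k + 5·ln C = 19.0943.
Δ = 65.0000·5 − (15.0000)² = 100.0000; k = (71.5104·5 − 15.0000·19.0943)/100.0000 = 0.71138, ln C = (65.0000·19.0943 − 15.0000·71.5104)/100.0000 = 1.68471, so C = exp(1.68471) = 5.39087.

k = 0.7114, C = 5.3909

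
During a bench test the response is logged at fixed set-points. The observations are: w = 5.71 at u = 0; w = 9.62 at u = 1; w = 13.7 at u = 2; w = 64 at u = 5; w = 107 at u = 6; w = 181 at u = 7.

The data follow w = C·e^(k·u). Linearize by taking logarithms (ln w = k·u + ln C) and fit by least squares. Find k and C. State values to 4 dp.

k = 0.4923, C = 5.5796

Let Y = ln w. Fitting Y = k·u + ln C by least squares:
Σu = 21.0000, Σ(u)² = 115.0000, Σln w = 20.6537, Σu·ln w = 92.7195.
Equations: 115.0000·k + 21.0000·ln C = 92.7195;  21.0000·k + 6·ln C = 20.6537.
Solving (det = 249.0000): k = 0.49233, ln C = 1.71913, so C = exp(1.71913) = 5.57965.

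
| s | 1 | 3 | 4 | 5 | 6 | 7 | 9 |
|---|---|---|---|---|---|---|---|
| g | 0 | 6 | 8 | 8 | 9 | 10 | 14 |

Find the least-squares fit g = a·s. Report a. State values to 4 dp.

a = 1.5668

Forming AᵀA = [[217]] and Aᵀg = [340]ᵀ gives AᵀA·[a]ᵀ = Aᵀg.
Hence a = 340 / 217 ≈ 1.56682.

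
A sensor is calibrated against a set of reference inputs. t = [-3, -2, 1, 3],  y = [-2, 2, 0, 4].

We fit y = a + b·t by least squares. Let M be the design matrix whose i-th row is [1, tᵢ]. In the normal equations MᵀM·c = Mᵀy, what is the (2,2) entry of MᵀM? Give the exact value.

Row 2 ↔ basis t, column 2 ↔ basis t, so (MᵀM)_{2,2} = Σᵢ (t)·(t) = (-3)·(-3) + (-2)·(-2) + (1)·(1) + (3)·(3) = 23.

23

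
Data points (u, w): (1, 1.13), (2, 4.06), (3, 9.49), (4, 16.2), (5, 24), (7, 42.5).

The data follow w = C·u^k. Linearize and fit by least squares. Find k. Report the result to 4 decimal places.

k = 1.8853

Taking logs, ln w = k·ln u + ln C, so regress ln w on ln u.
AᵀA = [[9.9861, 6.7334]; [6.7334, 6]], rhs = [19.7153, 13.4862]ᵀ  (here Σln u = 6.7334, Σ(ln u)² = 9.9861, Σln w = 13.4862, Σln u·ln w = 19.7153).
Δ = 9.9861·6 − (6.7334)² = 14.5777; k = (19.7153·6 − 6.7334·13.4862)/14.5777 = 1.88532, ln C = (9.9861·13.4862 − 6.7334·19.7153)/14.5777 = 0.13193.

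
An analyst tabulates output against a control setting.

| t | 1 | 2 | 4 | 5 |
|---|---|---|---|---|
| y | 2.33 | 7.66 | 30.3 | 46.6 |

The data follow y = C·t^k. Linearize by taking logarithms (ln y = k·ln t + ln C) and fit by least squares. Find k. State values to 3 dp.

k = 1.871

Let Y = ln y. Fitting Y = k·ln t + ln C by least squares:
Over the data: Σln t = 3.6889, Σ(ln t)² = 4.9926, Σln y = 10.1346, Σln t·ln y = 12.3229.
Normal system: [[4.9926, 3.6889]; [3.6889, 4]]·[k, ln C]ᵀ = [12.3229, 10.1346]ᵀ.
Δ = 4.9926·4 − (3.6889)² = 6.3624; k = (12.3229·4 − 3.6889·10.1346)/6.3624 = 1.87135, ln C = (4.9926·10.1346 − 3.6889·12.3229)/6.3624 = 0.80786.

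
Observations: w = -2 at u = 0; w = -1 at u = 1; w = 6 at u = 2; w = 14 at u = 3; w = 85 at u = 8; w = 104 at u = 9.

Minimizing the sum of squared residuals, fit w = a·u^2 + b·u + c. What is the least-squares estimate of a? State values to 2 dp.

Setting ∂/∂a … = 0 gives: 10755·a + 1277·b + 159·c = 14013;  1277·a + 159·b + 23·c = 1669;  159·a + 23·b + 6·c = 206.
(Σu^2·u^2 = 10755, Σu^2·u = 1277, Σu^2 = 159, Σu·u = 159, Σu = 23, Σ1 = 6, Σu^2·w = 14013, Σu·w = 1669, Σw = 206.)
Inverting the 3×3 Gram matrix, [a, b, c]ᵀ = [2843/2670, 119/50, -20072/6675]ᵀ.

a = 1.06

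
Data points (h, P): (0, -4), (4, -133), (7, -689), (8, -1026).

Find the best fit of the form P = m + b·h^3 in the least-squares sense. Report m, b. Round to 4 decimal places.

XᵀX·[m, b]ᵀ = XᵀP reads: 4·m + 919·b = -1852;  919·m + 383889·b = -770151.
det = 4·383889 − 919² = 690995.
m = ((-1852)·383889 − 919·(-770151))/690995 = -3193659/690995; b = (4·(-770151) − 919·(-1852))/690995 = -1378616/690995.

m = -4.6218, b = -1.9951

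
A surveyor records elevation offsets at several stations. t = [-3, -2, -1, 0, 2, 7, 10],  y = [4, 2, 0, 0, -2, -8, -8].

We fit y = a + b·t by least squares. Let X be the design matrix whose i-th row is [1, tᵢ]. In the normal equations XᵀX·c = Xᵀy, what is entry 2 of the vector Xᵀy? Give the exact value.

-156

Entry 2 ↔ basis t, so (Xᵀy)_{2} = Σᵢ (t)·yᵢ = (-3)·(4) + (-2)·(2) + (-1)·(0) + (0)·(0) + (2)·(-2) + (7)·(-8) + (10)·(-8) = -156.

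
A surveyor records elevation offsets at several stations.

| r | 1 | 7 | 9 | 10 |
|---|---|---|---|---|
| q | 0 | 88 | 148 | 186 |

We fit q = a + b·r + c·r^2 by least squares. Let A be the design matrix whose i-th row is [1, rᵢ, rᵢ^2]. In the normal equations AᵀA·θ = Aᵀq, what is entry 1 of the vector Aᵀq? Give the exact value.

Entry 1 ↔ basis 1, so (Aᵀq)_{1} = Σᵢ qᵢ = (1)·(0) + (1)·(88) + (1)·(148) + (1)·(186) = 422.

422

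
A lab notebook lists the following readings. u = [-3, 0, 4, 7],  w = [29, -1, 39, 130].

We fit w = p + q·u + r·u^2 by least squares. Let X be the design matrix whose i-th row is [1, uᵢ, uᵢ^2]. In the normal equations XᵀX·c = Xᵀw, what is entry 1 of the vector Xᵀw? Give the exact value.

Entry 1 ↔ basis 1, so (Xᵀw)_{1} = Σᵢ wᵢ = (1)·(29) + (1)·(-1) + (1)·(39) + (1)·(130) = 197.

197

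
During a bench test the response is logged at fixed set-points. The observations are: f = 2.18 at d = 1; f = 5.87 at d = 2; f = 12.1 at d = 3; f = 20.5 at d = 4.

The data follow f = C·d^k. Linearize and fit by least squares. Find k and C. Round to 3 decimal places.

Let Y = ln f. Fitting Y = k·ln d + ln C by least squares:
AᵀA = [[3.6092, 3.1781]; [3.1781, 4]], rhs = [8.1530, 8.0628]ᵀ  (here Σln d = 3.1781, Σ(ln d)² = 3.6092, Σln f = 8.0628, Σln d·ln f = 8.1530).
Slope k = (n·Σln d·ln f − Σln d·Σln f)/(n·Σ(ln d)² − (Σln d)²) = (4·8.1530 − 3.1781·8.0628)/4.3368 = 1.61134; ln C = (Σln f − k·Σln d)/n = 0.73547, so C = exp(0.73547) = 2.08647.

k = 1.611, C = 2.086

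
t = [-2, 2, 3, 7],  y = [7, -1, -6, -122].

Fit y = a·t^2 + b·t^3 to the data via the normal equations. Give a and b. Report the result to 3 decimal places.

a = 0.740, b = -0.461

The normal system XᵀX·[a, b]ᵀ = Xᵀy is [[2514, 17050]; [17050, 118506]]·[a, b]ᵀ = [-6008, -42072]ᵀ.
Eliminating b: 118506·(row 1) − 17050·(row 2) gives 7221584·a = 118506·(-6008) − 17050·(-42072) = 5343552, so a = 333972/451349.
Then b = ((-42072) − 17050·(333972/451349))/118506 = -208288/451349.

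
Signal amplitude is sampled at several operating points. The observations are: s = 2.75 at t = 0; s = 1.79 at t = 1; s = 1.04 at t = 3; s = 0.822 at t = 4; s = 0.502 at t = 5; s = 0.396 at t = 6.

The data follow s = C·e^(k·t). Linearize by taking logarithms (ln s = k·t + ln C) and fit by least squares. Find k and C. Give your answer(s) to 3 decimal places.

Taking logs, ln s = k·t + ln C, so regress ln s on t.
Σt = 19.0000, Σ(t)² = 87.0000, Σln s = -0.1785, Σt·ln s = -9.0880.
Normal system: [[87.0000, 19.0000]; [19.0000, 6]]·[k, ln C]ᵀ = [-9.0880, -0.1785]ᵀ.
Solving (det = 161.0000): k = -0.31762, ln C = 0.97605, so C = exp(0.97605) = 2.65397.

k = -0.318, C = 2.654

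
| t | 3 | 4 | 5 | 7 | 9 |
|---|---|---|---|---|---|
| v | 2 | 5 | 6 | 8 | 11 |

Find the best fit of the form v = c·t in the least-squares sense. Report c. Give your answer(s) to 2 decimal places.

Normal-equation sums: Σt·t = 180.
And Σt·v = 211.
So AᵀA·[c]ᵀ = Aᵀv: [[180]]·[c]ᵀ = [211]ᵀ.
Hence c = 211 / 180 ≈ 1.17222.

c = 1.17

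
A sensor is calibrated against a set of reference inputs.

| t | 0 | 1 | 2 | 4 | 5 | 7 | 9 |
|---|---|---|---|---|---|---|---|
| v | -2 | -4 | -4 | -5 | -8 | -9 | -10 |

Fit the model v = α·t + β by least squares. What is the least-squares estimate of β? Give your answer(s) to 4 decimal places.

AᵀA·[α, β]ᵀ = Aᵀv reads: 176·α + 28·β = -225;  28·α + 7·β = -42.
(Σt·t = 176, Σt = 28, Σ1 = 7, Σt·v = -225, Σv = -42.)
Determinant 176·7 − 28² = 448.
α = ((-225)·7 − 28·(-42))/448 = -57/64; β = (176·(-42) − 28·(-225))/448 = -39/16.

β = -2.4375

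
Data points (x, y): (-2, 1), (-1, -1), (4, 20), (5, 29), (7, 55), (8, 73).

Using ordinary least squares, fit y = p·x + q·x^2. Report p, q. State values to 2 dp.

p = 1.08, q = 0.99

From the data, Σx·x = 159, Σx·x^2 = 1035, Σx^2·x^2 = 7395.
And Σx·y = 1193, Σx^2·y = 8415.
So AᵀA·[p, q]ᵀ = Aᵀy: [[159, 1035]; [1035, 7395]]·[p, q]ᵀ = [1193, 8415]ᵀ.
det = 159·7395 − 1035² = 104580.
p = (1193·7395 − 1035·8415)/104580 = 3757/3486; q = (159·8415 − 1035·1193)/104580 = 1147/1162.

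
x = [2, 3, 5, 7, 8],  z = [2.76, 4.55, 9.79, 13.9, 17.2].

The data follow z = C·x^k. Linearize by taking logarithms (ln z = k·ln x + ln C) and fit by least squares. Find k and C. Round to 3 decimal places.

Linearized form: ln z = k·ln x + ln C. From the 5 transformed points,
Σln x = 7.4265, Σ(ln x)² = 12.3883, Σln z = 10.2885, Σln x·ln z = 17.0772.
Equations: 12.3883·k + 7.4265·ln C = 17.0772;  7.4265·k + 5·ln C = 10.2885.
Solving (det = 6.7880): k = 1.32259, ln C = 0.09325, so C = exp(0.09325) = 1.09774.

k = 1.323, C = 1.098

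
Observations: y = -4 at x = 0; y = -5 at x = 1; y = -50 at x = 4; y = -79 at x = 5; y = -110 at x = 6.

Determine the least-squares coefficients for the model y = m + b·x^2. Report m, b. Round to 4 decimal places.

m = -3.0012, b = -2.9871

Compute the Gram sums: Σ1 = 5, Σx^2 = 78, Σx^2·x^2 = 2178.
Moment sums: Σy = -248, Σx^2·y = -6740.
Δ = 5·2178 − 78² = 4806.
m = ((-248)·2178 − 78·(-6740))/4806 = -2404/801; b = (5·(-6740) − 78·(-248))/4806 = -7178/2403.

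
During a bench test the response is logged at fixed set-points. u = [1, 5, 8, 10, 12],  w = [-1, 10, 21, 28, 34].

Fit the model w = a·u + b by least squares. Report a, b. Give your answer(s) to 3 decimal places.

Entries of XᵀX: Σu·u = 334, Σu = 36, Σ1 = 5.
And Σu·w = 905, Σw = 92.
XᵀX·[a, b]ᵀ = Xᵀw becomes [[334, 36]; [36, 5]]·[a, b]ᵀ = [905, 92]ᵀ.
Δ = 334·5 − 36² = 374.
a = (905·5 − 36·92)/374 = 1213/374; b = (334·92 − 36·905)/374 = -926/187.

a = 3.243, b = -4.952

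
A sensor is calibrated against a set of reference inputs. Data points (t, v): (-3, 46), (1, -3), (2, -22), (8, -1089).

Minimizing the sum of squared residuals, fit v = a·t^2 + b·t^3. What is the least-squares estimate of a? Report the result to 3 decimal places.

a = -0.965

Normal-equation sums: Σt^2·t^2 = 4194, Σt^2·t^3 = 32558, Σt^3·t^3 = 262938.
Right-hand side: Σt^2·v = -69373, Σt^3·v = -558989.
Eliminating b: 262938·(row 1) − 32558·(row 2) gives 42738608·a = 262938·(-69373) − 32558·(-558989) = -41234012, so a = -10308503/10684652.
Then b = ((-558989) − 32558·(-10308503/10684652))/262938 = -21438433/10684652.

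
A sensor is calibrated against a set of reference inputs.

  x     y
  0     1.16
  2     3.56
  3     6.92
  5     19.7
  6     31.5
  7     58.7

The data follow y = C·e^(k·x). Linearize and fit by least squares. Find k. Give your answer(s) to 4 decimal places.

k = 0.5552

With ln yᵢ as the transformed response and xᵢ as the regressor:
Σx = 23.0000, Σ(x)² = 123.0000, Σln y = 13.8556, Σx·ln y = 72.4529.
Equations: 123.0000·k + 23.0000·ln C = 72.4529;  23.0000·k + 6·ln C = 13.8556.
Solving (det = 209.0000): k = 0.55520, ln C = 0.18100.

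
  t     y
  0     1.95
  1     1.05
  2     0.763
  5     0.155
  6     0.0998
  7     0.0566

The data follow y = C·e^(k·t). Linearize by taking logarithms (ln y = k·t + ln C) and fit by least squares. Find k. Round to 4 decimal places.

Taking logs, ln y = k·t + ln C, so regress ln y on t.
Σt = 21.0000, Σ(t)² = 115.0000, Σln y = -6.5945, Σt·ln y = -43.7436.
Equations: 115.0000·k + 21.0000·ln C = -43.7436;  21.0000·k + 6·ln C = -6.5945.
Δ = 115.0000·6 − (21.0000)² = 249.0000; k = (-43.7436·6 − 21.0000·-6.5945)/249.0000 = -0.49790, ln C = (115.0000·-6.5945 − 21.0000·-43.7436)/249.0000 = 0.64355.

k = -0.4979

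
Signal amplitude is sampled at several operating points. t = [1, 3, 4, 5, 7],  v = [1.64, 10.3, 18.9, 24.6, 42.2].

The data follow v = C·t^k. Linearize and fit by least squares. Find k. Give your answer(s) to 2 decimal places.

k = 1.68

Taking logs, ln v = k·ln t + ln C, so regress ln v on ln t.
Σln t = 6.0403, Σ(ln t)² = 9.5056, Σln v = 12.7112, Σln t·ln v = 19.0737.
Equations: 9.5056·k + 6.0403·ln C = 19.0737;  6.0403·k + 5·ln C = 12.7112.
Solving (det = 11.0434): k = 1.68334, ln C = 0.50867.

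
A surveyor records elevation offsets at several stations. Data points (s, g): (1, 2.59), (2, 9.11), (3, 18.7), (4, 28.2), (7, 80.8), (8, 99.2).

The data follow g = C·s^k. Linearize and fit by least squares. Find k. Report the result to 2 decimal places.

k = 1.75

Let Y = ln g. Fitting Y = k·ln s + ln C by least squares:
XᵀX = [[11.7199, 7.2034]; [7.2034, 6]], rhs = [27.4839, 18.4180]ᵀ  (here Σln s = 7.2034, Σ(ln s)² = 11.7199, Σln g = 18.4180, Σln s·ln g = 27.4839).
Solving (det = 18.4301): k = 1.74883, ln C = 0.97008.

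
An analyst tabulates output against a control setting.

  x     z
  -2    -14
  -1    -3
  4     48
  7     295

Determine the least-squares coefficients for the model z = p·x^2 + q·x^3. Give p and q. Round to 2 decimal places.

p = -1.17, q = 1.03

Setting ∂/∂p … = 0 gives: 2674·p + 17798·q = 15164;  17798·p + 121810·q = 104372.
(Σx^2·x^2 = 2674, Σx^2·x^3 = 17798, Σx^3·x^3 = 121810, Σx^2·z = 15164, Σx^3·z = 104372.)
Δ = 2674·121810 − 17798² = 8951136.
p = (15164·121810 − 17798·104372)/8951136 = -327688/279723; q = (2674·104372 − 17798·15164)/8951136 = 287558/279723.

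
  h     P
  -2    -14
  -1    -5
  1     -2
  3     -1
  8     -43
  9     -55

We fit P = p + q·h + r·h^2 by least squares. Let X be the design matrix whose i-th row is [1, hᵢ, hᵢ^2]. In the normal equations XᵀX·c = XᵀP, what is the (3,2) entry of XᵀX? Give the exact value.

Row 3 ↔ basis h^2, column 2 ↔ basis h, so (XᵀX)_{3,2} = Σᵢ (h^2)·(h) = (4)·(-2) + (1)·(-1) + (1)·(1) + (9)·(3) + (64)·(8) + (81)·(9) = 1260.

1260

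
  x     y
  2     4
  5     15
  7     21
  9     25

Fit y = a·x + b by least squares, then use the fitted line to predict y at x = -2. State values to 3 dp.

Normal-equation sums: Σx·x = 159, Σx = 23, Σ1 = 4.
Moment sums: Σx·y = 455, Σy = 65.
Determinant 159·4 − 23² = 107.
a = (455·4 − 23·65)/107 = 325/107; b = (159·65 − 23·455)/107 = -130/107.
At x = -2: ŷ = (325/107)·(-2) + (-130/107)·(1) = -780/107.

ŷ = -7.290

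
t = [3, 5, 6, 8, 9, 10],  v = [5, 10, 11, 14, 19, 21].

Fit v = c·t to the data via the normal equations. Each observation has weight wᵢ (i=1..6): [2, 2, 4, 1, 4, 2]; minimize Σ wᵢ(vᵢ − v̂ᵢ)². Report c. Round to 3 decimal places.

c = 2.013

The normal system XᵀWX·[c]ᵀ = XᵀWv is [[800]]·[c]ᵀ = [1610]ᵀ.
c = 1610/800 = 2.0125.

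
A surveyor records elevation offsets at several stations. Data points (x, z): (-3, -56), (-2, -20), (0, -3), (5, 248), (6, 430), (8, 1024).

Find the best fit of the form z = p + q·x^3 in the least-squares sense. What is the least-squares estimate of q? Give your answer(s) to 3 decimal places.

Compute the Gram sums: Σ1 = 6, Σx^3 = 818, Σx^3·x^3 = 325218.
Right-hand side: Σz = 1623, Σx^3·z = 649840.
det = 6·325218 − 818² = 1282184.
p = (1623·325218 − 818·649840)/1282184 = -1870153/641092; q = (6·649840 − 818·1623)/1282184 = 1285713/641092.

q = 2.006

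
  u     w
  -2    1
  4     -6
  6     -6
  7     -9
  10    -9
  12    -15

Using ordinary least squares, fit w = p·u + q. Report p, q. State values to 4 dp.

Setting ∂/∂p … = 0 gives: 349·p + 37·q = -395;  37·p + 6·q = -44.
(Σu·u = 349, Σu = 37, Σ1 = 6, Σu·w = -395, Σw = -44.)
Determinant 349·6 − 37² = 725.
p = ((-395)·6 − 37·(-44))/725 = -742/725; q = (349·(-44) − 37·(-395))/725 = -741/725.

p = -1.0234, q = -1.0221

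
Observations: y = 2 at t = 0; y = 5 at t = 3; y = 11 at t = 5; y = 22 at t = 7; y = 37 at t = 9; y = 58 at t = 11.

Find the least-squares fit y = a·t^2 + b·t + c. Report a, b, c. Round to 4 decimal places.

a = 0.5464, b = -0.9922, c = 2.3316

The normal system AᵀA·[a, b, c]ᵀ = Aᵀy is [[24309, 2555, 285]; [2555, 285, 35]; [285, 35, 6]]·[a, b, c]ᵀ = [11413, 1195, 135]ᵀ.
Row-reducing yields a = 6077/11121, b = -3678/3707, c = 25930/11121.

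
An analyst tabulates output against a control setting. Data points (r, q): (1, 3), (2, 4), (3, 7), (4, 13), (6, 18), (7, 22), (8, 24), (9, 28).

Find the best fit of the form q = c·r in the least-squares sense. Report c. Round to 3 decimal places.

c = 3.038

Compute the Gram sums: Σr·r = 260.
Right-hand side: Σr·q = 790.
So MᵀM·[c]ᵀ = Mᵀq: [[260]]·[c]ᵀ = [790]ᵀ.
c = 790/260 = 3.03846.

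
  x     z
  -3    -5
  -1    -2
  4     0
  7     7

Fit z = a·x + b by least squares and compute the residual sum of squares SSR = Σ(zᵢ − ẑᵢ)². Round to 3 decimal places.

SSR = 8.582

From the data, Σx·x = 75, Σx = 7, Σ1 = 4.
Right-hand side: Σx·z = 66, Σz = 0.
Δ = 75·4 − 7² = 251.
a = (66·4 − 7·0)/251 = 264/251; b = (75·0 − 7·66)/251 = -462/251.
Residuals: -1/251, 224/251, -594/251, 371/251; SSR = 2154/251.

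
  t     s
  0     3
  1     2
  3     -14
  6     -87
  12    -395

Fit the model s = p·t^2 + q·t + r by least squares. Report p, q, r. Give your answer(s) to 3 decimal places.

p = -3.041, q = 3.360, r = 2.580

The normal system XᵀX·[p, q, r]ᵀ = Xᵀs is [[22114, 1972, 190]; [1972, 190, 22]; [190, 22, 5]]·[p, q, r]ᵀ = [-60136, -5302, -491]ᵀ.
Solving the 3×3 system (Gaussian elimination) gives p = -41235/13559, q = 45558/13559, r = 34981/13559.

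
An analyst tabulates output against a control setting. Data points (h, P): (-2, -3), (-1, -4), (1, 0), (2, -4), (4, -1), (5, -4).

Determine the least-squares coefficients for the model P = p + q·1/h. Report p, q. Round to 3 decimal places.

Compute the Gram sums: Σ1 = 6, Σ1/h = 9/20, Σ1/h·1/h = 1041/400.
Moment sums: ΣP = -16, Σ1/h·P = 49/20.
Δ = 6·(1041/400) − (9/20)² = 1233/80.
p = ((-16)·(1041/400) − (9/20)·(49/20))/(1233/80) = -5699/2055; q = (6·(49/20) − (9/20)·(-16))/(1233/80) = 584/411.

p = -2.773, q = 1.421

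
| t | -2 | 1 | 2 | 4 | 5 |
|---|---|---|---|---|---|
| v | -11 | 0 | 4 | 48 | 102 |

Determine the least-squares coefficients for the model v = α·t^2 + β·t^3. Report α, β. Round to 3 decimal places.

The normal system AᵀA·[α, β]ᵀ = Aᵀv is [[914, 4150]; [4150, 19850]]·[α, β]ᵀ = [3290, 15942]ᵀ.
det = 914·19850 − 4150² = 920400.
α = (3290·19850 − 4150·15942)/920400 = -164/177; β = (914·15942 − 4150·3290)/920400 = 4411/4425.

α = -0.927, β = 0.997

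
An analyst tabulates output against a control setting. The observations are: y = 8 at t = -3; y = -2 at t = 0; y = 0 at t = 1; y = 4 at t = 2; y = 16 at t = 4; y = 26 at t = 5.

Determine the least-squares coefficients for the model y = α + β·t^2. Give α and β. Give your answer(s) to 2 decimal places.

Sums needed: Σ1 = 6, Σt^2 = 55, Σt^2·t^2 = 979.
Moment sums: Σy = 52, Σt^2·y = 994.
AᵀA·[α, β]ᵀ = Aᵀy becomes [[6, 55]; [55, 979]]·[α, β]ᵀ = [52, 994]ᵀ.
det = 6·979 − 55² = 2849.
α = (52·979 − 55·994)/2849 = -342/259; β = (6·994 − 55·52)/2849 = 3104/2849.

α = -1.32, β = 1.09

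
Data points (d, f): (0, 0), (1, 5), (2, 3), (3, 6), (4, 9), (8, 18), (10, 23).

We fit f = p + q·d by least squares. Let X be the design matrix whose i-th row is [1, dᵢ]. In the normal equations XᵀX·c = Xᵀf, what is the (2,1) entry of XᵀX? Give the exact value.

28

Row 2 ↔ basis d, column 1 ↔ basis 1, so (XᵀX)_{2,1} = Σᵢ d = (0)·(1) + (1)·(1) + (2)·(1) + (3)·(1) + (4)·(1) + (8)·(1) + (10)·(1) = 28.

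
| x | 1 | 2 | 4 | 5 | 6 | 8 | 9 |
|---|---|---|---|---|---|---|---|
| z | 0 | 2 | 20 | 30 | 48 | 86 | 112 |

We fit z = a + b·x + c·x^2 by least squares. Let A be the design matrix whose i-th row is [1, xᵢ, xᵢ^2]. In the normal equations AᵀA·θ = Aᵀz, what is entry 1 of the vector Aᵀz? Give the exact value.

Entry 1 ↔ basis 1, so (Aᵀz)_{1} = Σᵢ zᵢ = (1)·(0) + (1)·(2) + (1)·(20) + (1)·(30) + (1)·(48) + (1)·(86) + (1)·(112) = 298.

298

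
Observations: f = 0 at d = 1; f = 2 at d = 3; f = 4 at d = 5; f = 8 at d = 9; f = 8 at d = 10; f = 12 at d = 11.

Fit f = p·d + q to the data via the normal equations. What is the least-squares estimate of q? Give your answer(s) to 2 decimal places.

q = -1.26

The normal equations are: 337·p + 39·q = 310;  39·p + 6·q = 34.
Δ = 337·6 − 39² = 501.
p = (310·6 − 39·34)/501 = 178/167; q = (337·34 − 39·310)/501 = -632/501.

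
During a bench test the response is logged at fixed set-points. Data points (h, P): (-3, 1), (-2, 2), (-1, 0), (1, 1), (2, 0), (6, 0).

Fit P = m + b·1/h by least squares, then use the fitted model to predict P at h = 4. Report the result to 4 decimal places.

P̂ = 0.6432

Setting ∂/∂m … = 0 gives: 6·m + (-1/6)·b = 4;  (-1/6)·m + (95/36)·b = -1/3.
(Σ1 = 6, Σ1/h = -1/6, Σ1/h·1/h = 95/36, ΣP = 4, Σ1/h·P = -1/3.)
Δ = 6·(95/36) − (-1/6)² = 569/36.
m = (4·(95/36) − (-1/6)·(-1/3))/(569/36) = 378/569; b = (6·(-1/3) − (-1/6)·4)/(569/36) = -48/569.
At h = 4: P̂ = (378/569)·(1) + (-48/569)·(1/4) = 366/569.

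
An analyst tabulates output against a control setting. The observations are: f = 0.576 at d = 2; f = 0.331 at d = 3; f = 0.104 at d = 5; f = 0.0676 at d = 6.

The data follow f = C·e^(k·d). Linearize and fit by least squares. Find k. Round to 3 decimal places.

With ln fᵢ as the transformed response and dᵢ as the regressor:
Σd = 16.0000, Σ(d)² = 74.0000, Σln f = -6.6148, Σd·ln f = -31.9019.
Equations: 74.0000·k + 16.0000·ln C = -31.9019;  16.0000·k + 4·ln C = -6.6148.
Slope k = (n·Σd·ln f − Σd·Σln f)/(n·Σ(d)² − (Σd)²) = (4·-31.9019 − 16.0000·-6.6148)/40.0000 = -0.54427; ln C = (Σln f − k·Σd)/n = 0.52339.

k = -0.544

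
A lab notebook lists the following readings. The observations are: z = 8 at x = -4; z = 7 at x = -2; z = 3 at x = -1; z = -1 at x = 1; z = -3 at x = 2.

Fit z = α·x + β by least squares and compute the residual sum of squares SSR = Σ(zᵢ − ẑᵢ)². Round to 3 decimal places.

SSR = 4.772

Forming MᵀM = [[26, -4]; [-4, 5]] and Mᵀz = [-56, 14]ᵀ gives MᵀM·[α, β]ᵀ = Mᵀz.
Determinant 26·5 − (-4)² = 114.
α = ((-56)·5 − (-4)·14)/114 = -112/57; β = (26·14 − (-4)·(-56))/114 = 70/57.
Residuals: -62/57, 35/19, -11/57, -5/19, -17/57; SSR = 272/57.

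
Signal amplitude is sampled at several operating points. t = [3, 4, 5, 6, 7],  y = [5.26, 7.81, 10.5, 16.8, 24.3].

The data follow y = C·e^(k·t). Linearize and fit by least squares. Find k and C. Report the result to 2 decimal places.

Let Y = ln y. Fitting Y = k·t + ln C by least squares:
AᵀA = [[135.0000, 25.0000]; [25.0000, 5]], rhs = [64.2205, 12.0788]ᵀ  (here Σt = 25.0000, Σ(t)² = 135.0000, Σln y = 12.0788, Σt·ln y = 64.2205).
Solving (det = 50.0000): k = 0.38267, ln C = 0.50242, so C = exp(0.50242) = 1.65272.

k = 0.38, C = 1.65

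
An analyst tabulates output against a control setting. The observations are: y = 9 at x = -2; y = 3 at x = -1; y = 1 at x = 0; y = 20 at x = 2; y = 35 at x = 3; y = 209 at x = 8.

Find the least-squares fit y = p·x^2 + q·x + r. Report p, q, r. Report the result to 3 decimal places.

p = 2.929, q = 2.431, r = 2.085

Setting ∂/∂p … = 0 gives: 4210·p + 538·q + 82·r = 13810;  538·p + 82·q + 10·r = 1796;  82·p + 10·q + 6·r = 277.
Row-reducing yields p = 6397/2184, q = 5309/2184, r = 759/364.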